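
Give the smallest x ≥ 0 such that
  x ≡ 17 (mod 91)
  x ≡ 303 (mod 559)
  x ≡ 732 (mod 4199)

445826

Combine the congruences pairwise.
gcd(91, 559) = 13 and 13 | (303 − 17), so the pair is consistent; merging gives x ≡ 3657 (mod 3913), where 3913 = lcm(91, 559).
gcd(3913, 4199) = 13 and 13 | (732 − 3657), so the pair is consistent; merging gives x ≡ 445826 (mod 1263899), where 1263899 = lcm(3913, 4199).
The solution is unique modulo lcm(91, 559, 4199) = 1263899.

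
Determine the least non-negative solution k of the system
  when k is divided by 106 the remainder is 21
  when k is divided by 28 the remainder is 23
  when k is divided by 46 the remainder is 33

3943

gcd(106, 28) = 2 and 2 | (23 − 21), so the pair is consistent; merging gives k ≡ 975 (mod 1484), where 1484 = lcm(106, 28).
gcd(1484, 46) = 2 and 2 | (33 − 975), so the pair is consistent; merging gives k ≡ 3943 (mod 34132), where 34132 = lcm(1484, 46).
The solution is unique modulo lcm(106, 28, 46) = 34132.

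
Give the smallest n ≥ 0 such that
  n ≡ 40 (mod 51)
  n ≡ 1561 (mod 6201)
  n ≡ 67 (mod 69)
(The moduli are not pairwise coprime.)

1173550

Combine the congruences pairwise.
gcd(51, 6201) = 3 and 3 | (1561 − 40), so the pair is consistent; merging gives n ≡ 13963 (mod 105417), where 105417 = lcm(51, 6201).
gcd(105417, 69) = 3 and 3 | (67 − 13963), so the pair is consistent; merging gives n ≡ 1173550 (mod 2424591), where 2424591 = lcm(105417, 69).
The solution is unique modulo lcm(51, 6201, 69) = 2424591.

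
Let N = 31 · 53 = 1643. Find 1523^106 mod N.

Mod 31: 1523 ≡ 4; by Fermat, exponent reduces to 106 mod 30 = 16; 4^16 ≡ 4 (mod 31).
Mod 53: 1523 ≡ 39; by Fermat, exponent reduces to 106 mod 52 = 2; 39^2 ≡ 37 (mod 53).
Combine by CRT: x ≡ 4 (mod 31), x ≡ 37 (mod 53) ⇒ x ≡ 779 (mod 1643).

779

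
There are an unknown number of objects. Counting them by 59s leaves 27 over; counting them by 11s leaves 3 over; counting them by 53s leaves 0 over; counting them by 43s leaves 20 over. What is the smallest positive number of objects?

The moduli are pairwise coprime; M = 59·11·53·43 = 1479071.
M/59 = 25069; 25069 ≡ 53 (mod 59); 53·49 ≡ 1, so inverse 49.
M/11 = 134461; 134461 ≡ 8 (mod 11); 8·7 ≡ 1, so inverse 7.
M/53 = 27907; 27907 ≡ 29 (mod 53); 29·11 ≡ 1, so inverse 11.
M/43 = 34397; 34397 ≡ 40 (mod 43); 40·14 ≡ 1, so inverse 14.
N ≡ 27·25069·49 + 3·134461·7 + 0·27907·11 + 20·34397·14 = 45621128.
45621128 mod 1479071 = 1248998.

1248998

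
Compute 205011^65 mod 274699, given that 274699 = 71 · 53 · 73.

Mod 71: 205011 ≡ 34; 34^65 ≡ 51 (mod 71).
Mod 53: 205011 ≡ 7; by Fermat, exponent reduces to 65 mod 52 = 13; 7^13 ≡ 52 (mod 53).
Mod 73: 205011 ≡ 27; 27^65 ≡ 27 (mod 73).
Combine by CRT: x ≡ 51 (mod 71), x ≡ 52 (mod 53), x ≡ 27 (mod 73) ⇒ x ≡ 177125 (mod 274699).

177125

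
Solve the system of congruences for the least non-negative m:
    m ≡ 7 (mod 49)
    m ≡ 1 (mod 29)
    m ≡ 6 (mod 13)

8092

From m ≡ 7 (mod 49) write m = 7 + 49t. Substituting into m ≡ 1 (mod 29) gives 49t ≡ 23 (mod 29), and since 20⁻¹ ≡ 16 (mod 29), t ≡ 20. Hence m ≡ 7 + 49·20 = 987 (mod 1421).
From m ≡ 987 (mod 1421) write m = 987 + 1421t. Substituting into m ≡ 6 (mod 13) gives 1421t ≡ 7 (mod 13), and since 4⁻¹ ≡ 10 (mod 13), t ≡ 5. Hence m ≡ 987 + 1421·5 = 8092 (mod 18473).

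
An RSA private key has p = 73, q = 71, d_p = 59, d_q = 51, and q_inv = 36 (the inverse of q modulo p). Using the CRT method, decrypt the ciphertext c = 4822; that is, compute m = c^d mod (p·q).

m₁ = c^(d_p) mod p: c ≡ 4 (mod 73), and 4^59 mod 73 = 2.
m₂ = c^(d_q) mod q: c ≡ 65 (mod 71), and 65^51 mod 71 = 33.
h = q_inv·(m₁ − m₂) mod p = 36·(2 − 33) mod 73 = 52.
m = m₂ + h·q = 33 + 52·71 = 3725.

3725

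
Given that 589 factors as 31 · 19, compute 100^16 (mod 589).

472

Mod 31: 100 ≡ 7; 7^16 ≡ 7 (mod 31).
Mod 19: 100 ≡ 5; 5^16 ≡ 16 (mod 19).
Combine by CRT: x ≡ 7 (mod 31), x ≡ 16 (mod 19) ⇒ x ≡ 472 (mod 589).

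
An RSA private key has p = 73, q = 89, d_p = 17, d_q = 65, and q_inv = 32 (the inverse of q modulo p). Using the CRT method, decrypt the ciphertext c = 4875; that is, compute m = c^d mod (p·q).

m₁ = c^(d_p) mod p: c ≡ 57 (mod 73), and 57^17 mod 73 = 41.
m₂ = c^(d_q) mod q: c ≡ 69 (mod 89), and 69^65 mod 89 = 49.
h = q_inv·(m₁ − m₂) mod p = 32·(41 − 49) mod 73 = 36.
m = m₂ + h·q = 49 + 36·89 = 3253.

3253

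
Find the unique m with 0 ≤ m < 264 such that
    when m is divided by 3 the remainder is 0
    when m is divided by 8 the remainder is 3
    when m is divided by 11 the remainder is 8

195

The moduli are pairwise coprime; N = 3·8·11 = 264.
N/3 = 88; 88 ≡ 1 (mod 3), inverse 1.
N/8 = 33; 33 ≡ 1 (mod 8), inverse 1.
N/11 = 24; 24 ≡ 2 (mod 11); 2·6 ≡ 1, so inverse 6.
m ≡ 0·88·1 + 3·33·1 + 8·24·6 = 1251.
1251 mod 264 = 195.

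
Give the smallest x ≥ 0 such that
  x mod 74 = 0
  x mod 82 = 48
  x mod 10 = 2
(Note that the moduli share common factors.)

gcd(74, 82) = 2 and 2 | (48 − 0), so the pair is consistent; merging gives x ≡ 2590 (mod 3034), where 3034 = lcm(74, 82).
gcd(3034, 10) = 2 and 2 | (2 − 2590), so the pair is consistent; merging gives x ≡ 11692 (mod 15170), where 15170 = lcm(3034, 10).
The solution is unique modulo lcm(74, 82, 10) = 15170.

11692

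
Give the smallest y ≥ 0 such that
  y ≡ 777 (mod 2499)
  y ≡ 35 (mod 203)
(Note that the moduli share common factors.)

gcd(2499, 203) = 7 and 7 | (35 − 777), so the pair is consistent; merging gives y ≡ 35763 (mod 72471), where 72471 = lcm(2499, 203).
The solution is unique modulo lcm(2499, 203) = 72471.

35763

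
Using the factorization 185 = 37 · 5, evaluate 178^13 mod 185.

Mod 37: 178 ≡ 30; 30^13 ≡ 4 (mod 37).
Mod 5: 178 ≡ 3; by Fermat, exponent reduces to 13 mod 4 = 1; 3^1 ≡ 3 (mod 5).
Combine by CRT: x ≡ 4 (mod 37), x ≡ 3 (mod 5) ⇒ x ≡ 78 (mod 185).

78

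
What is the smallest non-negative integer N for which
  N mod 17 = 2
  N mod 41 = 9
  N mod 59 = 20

From N ≡ 2 (mod 17) write N = 2 + 17t. Substituting into N ≡ 9 (mod 41) gives 17t ≡ 7 (mod 41), and since 17⁻¹ ≡ 29 (mod 41), t ≡ 39. Hence N ≡ 2 + 17·39 = 665 (mod 697).
From N ≡ 665 (mod 697) write N = 665 + 697t. Substituting into N ≡ 20 (mod 59) gives 697t ≡ 4 (mod 59), and since 48⁻¹ ≡ 16 (mod 59), t ≡ 5. Hence N ≡ 665 + 697·5 = 4150 (mod 41123).

4150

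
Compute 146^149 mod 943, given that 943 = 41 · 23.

Mod 41: 146 ≡ 23; by Fermat, exponent reduces to 149 mod 40 = 29; 23^29 ≡ 25 (mod 41).
Mod 23: 146 ≡ 8; by Fermat, exponent reduces to 149 mod 22 = 17; 8^17 ≡ 13 (mod 23).
Combine by CRT: x ≡ 25 (mod 41), x ≡ 13 (mod 23) ⇒ x ≡ 312 (mod 943).

312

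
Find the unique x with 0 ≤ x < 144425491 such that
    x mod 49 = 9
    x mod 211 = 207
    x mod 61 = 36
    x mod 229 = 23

110674349

From x ≡ 9 (mod 49) write x = 9 + 49t. Substituting into x ≡ 207 (mod 211) gives 49t ≡ 198 (mod 211), and since 49⁻¹ ≡ 56 (mod 211), t ≡ 116. Hence x ≡ 9 + 49·116 = 5693 (mod 10339).
From x ≡ 5693 (mod 10339) write x = 5693 + 10339t. Substituting into x ≡ 36 (mod 61) gives 10339t ≡ 16 (mod 61), and since 30⁻¹ ≡ 59 (mod 61), t ≡ 29. Hence x ≡ 5693 + 10339·29 = 305524 (mod 630679).
From x ≡ 305524 (mod 630679) write x = 305524 + 630679t. Substituting into x ≡ 23 (mod 229) gives 630679t ≡ 214 (mod 229), and since 13⁻¹ ≡ 141 (mod 229), t ≡ 175. Hence x ≡ 305524 + 630679·175 = 110674349 (mod 144425491).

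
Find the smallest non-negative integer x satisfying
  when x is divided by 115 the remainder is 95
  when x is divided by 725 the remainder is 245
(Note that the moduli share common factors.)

gcd(115, 725) = 5 and 5 | (245 − 95), so the pair is consistent; merging gives x ≡ 16195 (mod 16675), where 16675 = lcm(115, 725).
The solution is unique modulo lcm(115, 725) = 16675.

16195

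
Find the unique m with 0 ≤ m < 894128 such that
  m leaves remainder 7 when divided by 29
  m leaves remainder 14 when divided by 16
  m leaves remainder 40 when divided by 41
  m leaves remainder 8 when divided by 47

The moduli are pairwise coprime; N = 29·16·41·47 = 894128.
N/29 = 30832; 30832 ≡ 5 (mod 29); 5·6 ≡ 1, so inverse 6.
N/16 = 55883; 55883 ≡ 11 (mod 16); 11·3 ≡ 1, so inverse 3.
N/41 = 21808; 21808 ≡ 37 (mod 41); 37·10 ≡ 1, so inverse 10.
N/47 = 19024; 19024 ≡ 36 (mod 47); 36·17 ≡ 1, so inverse 17.
m ≡ 7·30832·6 + 14·55883·3 + 40·21808·10 + 8·19024·17 = 14952494.
14952494 mod 894128 = 646446.

646446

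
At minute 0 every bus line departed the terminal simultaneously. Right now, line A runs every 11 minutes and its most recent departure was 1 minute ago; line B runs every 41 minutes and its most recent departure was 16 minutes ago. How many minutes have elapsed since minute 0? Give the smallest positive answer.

221

Combine the congruences pairwise.
From t ≡ 1 (mod 11) write t = 1 + 11s. Substituting into t ≡ 16 (mod 41) gives 11s ≡ 15 (mod 41), and since 11⁻¹ ≡ 15 (mod 41), s ≡ 20. Hence t ≡ 1 + 11·20 = 221 (mod 451).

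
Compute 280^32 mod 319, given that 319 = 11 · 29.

Mod 11: 280 ≡ 5; by Fermat, exponent reduces to 32 mod 10 = 2; 5^2 ≡ 3 (mod 11).
Mod 29: 280 ≡ 19; by Fermat, exponent reduces to 32 mod 28 = 4; 19^4 ≡ 24 (mod 29).
Combine by CRT: x ≡ 3 (mod 11), x ≡ 24 (mod 29) ⇒ x ≡ 256 (mod 319).

256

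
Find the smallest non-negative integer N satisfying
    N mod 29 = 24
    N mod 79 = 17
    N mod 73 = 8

48918

From N ≡ 24 (mod 29) write N = 24 + 29t. Substituting into N ≡ 17 (mod 79) gives 29t ≡ 72 (mod 79), and since 29⁻¹ ≡ 30 (mod 79), t ≡ 27. Hence N ≡ 24 + 29·27 = 807 (mod 2291).
From N ≡ 807 (mod 2291) write N = 807 + 2291t. Substituting into N ≡ 8 (mod 73) gives 2291t ≡ 4 (mod 73), and since 28⁻¹ ≡ 60 (mod 73), t ≡ 21. Hence N ≡ 807 + 2291·21 = 48918 (mod 167243).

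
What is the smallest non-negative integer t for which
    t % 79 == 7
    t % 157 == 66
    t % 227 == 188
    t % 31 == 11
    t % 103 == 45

8327284305

Combine the congruences pairwise.
From t ≡ 7 (mod 79) write t = 7 + 79s. Substituting into t ≡ 66 (mod 157) gives 79s ≡ 59 (mod 157), and since 79⁻¹ ≡ 2 (mod 157), s ≡ 118. Hence t ≡ 7 + 79·118 = 9329 (mod 12403).
From t ≡ 9329 (mod 12403) write t = 9329 + 12403s. Substituting into t ≡ 188 (mod 227) gives 12403s ≡ 166 (mod 227), and since 145⁻¹ ≡ 191 (mod 227), s ≡ 153. Hence t ≡ 9329 + 12403·153 = 1906988 (mod 2815481).
From t ≡ 1906988 (mod 2815481) write t = 1906988 + 2815481s. Substituting into t ≡ 11 (mod 31) gives 2815481s ≡ 19 (mod 31), and since 30⁻¹ ≡ 30 (mod 31), s ≡ 12. Hence t ≡ 1906988 + 2815481·12 = 35692760 (mod 87279911).
From t ≡ 35692760 (mod 87279911) write t = 35692760 + 87279911s. Substituting into t ≡ 45 (mod 103) gives 87279911s ≡ 81 (mod 103), and since 80⁻¹ ≡ 94 (mod 103), s ≡ 95. Hence t ≡ 35692760 + 87279911·95 = 8327284305 (mod 8989830833).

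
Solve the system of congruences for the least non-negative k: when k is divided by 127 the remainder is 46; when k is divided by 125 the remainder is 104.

From k ≡ 46 (mod 127) write k = 46 + 127t. Substituting into k ≡ 104 (mod 125) gives 127t ≡ 58 (mod 125), and since 2⁻¹ ≡ 63 (mod 125), t ≡ 29. Hence k ≡ 46 + 127·29 = 3729 (mod 15875).

3729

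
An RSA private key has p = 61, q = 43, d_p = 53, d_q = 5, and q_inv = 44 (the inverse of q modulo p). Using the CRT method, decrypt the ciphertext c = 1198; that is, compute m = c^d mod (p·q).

781

m₁ = c^(d_p) mod p: c ≡ 39 (mod 61), and 39^53 mod 61 = 49.
m₂ = c^(d_q) mod q: c ≡ 37 (mod 43), and 37^5 mod 43 = 7.
h = q_inv·(m₁ − m₂) mod p = 44·(49 − 7) mod 61 = 18.
m = m₂ + h·q = 7 + 18·43 = 781.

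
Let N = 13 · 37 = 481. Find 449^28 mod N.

451

Mod 13: 449 ≡ 7; by Fermat, exponent reduces to 28 mod 12 = 4; 7^4 ≡ 9 (mod 13).
Mod 37: 449 ≡ 5; 5^28 ≡ 7 (mod 37).
Combine by CRT: x ≡ 9 (mod 13), x ≡ 7 (mod 37) ⇒ x ≡ 451 (mod 481).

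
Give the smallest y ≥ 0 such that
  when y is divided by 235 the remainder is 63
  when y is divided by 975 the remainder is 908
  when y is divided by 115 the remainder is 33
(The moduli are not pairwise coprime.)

gcd(235, 975) = 5 and 5 | (908 − 63), so the pair is consistent; merging gives y ≡ 42833 (mod 45825), where 45825 = lcm(235, 975).
gcd(45825, 115) = 5 and 5 | (33 − 42833), so the pair is consistent; merging gives y ≡ 409433 (mod 1053975), where 1053975 = lcm(45825, 115).
The solution is unique modulo lcm(235, 975, 115) = 1053975.

409433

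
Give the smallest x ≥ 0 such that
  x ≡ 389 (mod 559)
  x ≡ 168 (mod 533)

gcd(559, 533) = 13 and 13 | (168 − 389), so the pair is consistent; merging gives x ≡ 7097 (mod 22919), where 22919 = lcm(559, 533).
The solution is unique modulo lcm(559, 533) = 22919.

7097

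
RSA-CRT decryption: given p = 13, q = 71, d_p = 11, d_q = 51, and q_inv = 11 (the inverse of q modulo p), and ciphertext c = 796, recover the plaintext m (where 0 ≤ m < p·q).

87

m₁ = c^(d_p) mod p: c ≡ 3 (mod 13), and 3^11 mod 13 = 9.
m₂ = c^(d_q) mod q: c ≡ 15 (mod 71), and 15^51 mod 71 = 16.
h = q_inv·(m₁ − m₂) mod p = 11·(9 − 16) mod 13 = 1.
m = m₂ + h·q = 16 + 1·71 = 87.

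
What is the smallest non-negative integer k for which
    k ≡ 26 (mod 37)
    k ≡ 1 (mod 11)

100

From k ≡ 26 (mod 37) write k = 26 + 37t. Substituting into k ≡ 1 (mod 11) gives 37t ≡ 8 (mod 11), and since 4⁻¹ ≡ 3 (mod 11), t ≡ 2. Hence k ≡ 26 + 37·2 = 100 (mod 407).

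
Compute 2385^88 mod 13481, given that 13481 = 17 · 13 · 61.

Mod 17: 2385 ≡ 5; by Fermat, exponent reduces to 88 mod 16 = 8; 5^8 ≡ 16 (mod 17).
Mod 13: 2385 ≡ 6; by Fermat, exponent reduces to 88 mod 12 = 4; 6^4 ≡ 9 (mod 13).
Mod 61: 2385 ≡ 6; by Fermat, exponent reduces to 88 mod 60 = 28; 6^28 ≡ 22 (mod 61).
Combine by CRT: x ≡ 16 (mod 17), x ≡ 9 (mod 13), x ≡ 22 (mod 61) ⇒ x ≡ 815 (mod 13481).

815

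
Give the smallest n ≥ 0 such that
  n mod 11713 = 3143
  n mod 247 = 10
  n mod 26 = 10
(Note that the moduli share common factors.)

gcd(11713, 247) = 13 and 13 | (10 − 3143), so the pair is consistent; merging gives n ≡ 178838 (mod 222547), where 222547 = lcm(11713, 247).
gcd(222547, 26) = 13 and 13 | (10 − 178838), so the pair is consistent; merging gives n ≡ 178838 (mod 445094), where 445094 = lcm(222547, 26).
The solution is unique modulo lcm(11713, 247, 26) = 445094.

178838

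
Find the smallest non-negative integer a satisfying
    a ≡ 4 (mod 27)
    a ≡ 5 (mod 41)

Combine the congruences pairwise.
From a ≡ 4 (mod 27) write a = 4 + 27t. Substituting into a ≡ 5 (mod 41) gives 27t ≡ 1 (mod 41), and since 27⁻¹ ≡ 38 (mod 41), t ≡ 38. Hence a ≡ 4 + 27·38 = 1030 (mod 1107).

1030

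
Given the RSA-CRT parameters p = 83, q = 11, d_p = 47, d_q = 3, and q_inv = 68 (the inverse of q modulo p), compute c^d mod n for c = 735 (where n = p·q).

190

m₁ = c^(d_p) mod p: c ≡ 71 (mod 83), and 71^47 mod 83 = 24.
m₂ = c^(d_q) mod q: c ≡ 9 (mod 11), and 9^3 mod 11 = 3.
h = q_inv·(m₁ − m₂) mod p = 68·(24 − 3) mod 83 = 17.
m = m₂ + h·q = 3 + 17·11 = 190.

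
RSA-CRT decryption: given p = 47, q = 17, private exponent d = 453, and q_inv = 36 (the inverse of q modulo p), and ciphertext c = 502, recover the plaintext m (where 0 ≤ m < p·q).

d_p = d mod (p−1) = 453 mod 46 = 39; d_q = d mod (q−1) = 5.
m₁ = c^(d_p) mod p: c ≡ 32 (mod 47), and 32^39 mod 47 = 27.
m₂ = c^(d_q) mod q: c ≡ 9 (mod 17), and 9^5 mod 17 = 8.
h = q_inv·(m₁ − m₂) mod p = 36·(27 − 8) mod 47 = 26.
m = m₂ + h·q = 8 + 26·17 = 450.

450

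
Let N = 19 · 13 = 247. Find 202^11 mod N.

Mod 19: 202 ≡ 12; 12^11 ≡ 8 (mod 19).
Mod 13: 202 ≡ 7; 7^11 ≡ 2 (mod 13).
Combine by CRT: x ≡ 8 (mod 19), x ≡ 2 (mod 13) ⇒ x ≡ 236 (mod 247).

236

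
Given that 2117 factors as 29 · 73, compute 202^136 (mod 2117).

1451

Mod 29: 202 ≡ 28; by Fermat, exponent reduces to 136 mod 28 = 24; 28^24 ≡ 1 (mod 29).
Mod 73: 202 ≡ 56; by Fermat, exponent reduces to 136 mod 72 = 64; 56^64 ≡ 64 (mod 73).
Combine by CRT: x ≡ 1 (mod 29), x ≡ 64 (mod 73) ⇒ x ≡ 1451 (mod 2117).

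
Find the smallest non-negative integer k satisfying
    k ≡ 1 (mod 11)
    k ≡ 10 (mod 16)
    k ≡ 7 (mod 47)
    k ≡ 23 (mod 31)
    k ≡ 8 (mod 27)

From k ≡ 1 (mod 11) write k = 1 + 11t. Substituting into k ≡ 10 (mod 16) gives 11t ≡ 9 (mod 16), and since 11⁻¹ ≡ 3 (mod 16), t ≡ 11. Hence k ≡ 1 + 11·11 = 122 (mod 176).
From k ≡ 122 (mod 176) write k = 122 + 176t. Substituting into k ≡ 7 (mod 47) gives 176t ≡ 26 (mod 47), and since 35⁻¹ ≡ 43 (mod 47), t ≡ 37. Hence k ≡ 122 + 176·37 = 6634 (mod 8272).
From k ≡ 6634 (mod 8272) write k = 6634 + 8272t. Substituting into k ≡ 23 (mod 31) gives 8272t ≡ 23 (mod 31), and since 26⁻¹ ≡ 6 (mod 31), t ≡ 14. Hence k ≡ 6634 + 8272·14 = 122442 (mod 256432).
From k ≡ 122442 (mod 256432) write k = 122442 + 256432t. Substituting into k ≡ 8 (mod 27) gives 256432t ≡ 11 (mod 27), and since 13⁻¹ ≡ 25 (mod 27), t ≡ 5. Hence k ≡ 122442 + 256432·5 = 1404602 (mod 6923664).

1404602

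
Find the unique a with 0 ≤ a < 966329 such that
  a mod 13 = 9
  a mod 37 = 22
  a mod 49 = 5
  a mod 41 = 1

467073

The moduli are pairwise coprime; N = 13·37·49·41 = 966329.
N/13 = 74333; 74333 ≡ 12 (mod 13); 12·12 ≡ 1, so inverse 12.
N/37 = 26117; 26117 ≡ 32 (mod 37); 32·22 ≡ 1, so inverse 22.
N/49 = 19721; 19721 ≡ 23 (mod 49); 23·32 ≡ 1, so inverse 32.
N/41 = 23569; 23569 ≡ 35 (mod 41); 35·34 ≡ 1, so inverse 34.
a ≡ 9·74333·12 + 22·26117·22 + 5·19721·32 + 1·23569·34 = 24625298.
24625298 mod 966329 = 467073.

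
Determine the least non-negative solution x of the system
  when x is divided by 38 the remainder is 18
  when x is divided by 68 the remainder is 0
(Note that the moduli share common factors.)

816

Combine the congruences pairwise.
gcd(38, 68) = 2 and 2 | (0 − 18), so the pair is consistent; merging gives x ≡ 816 (mod 1292), where 1292 = lcm(38, 68).
The solution is unique modulo lcm(38, 68) = 1292.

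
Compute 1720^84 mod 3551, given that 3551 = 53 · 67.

Mod 53: 1720 ≡ 24; by Fermat, exponent reduces to 84 mod 52 = 32; 24^32 ≡ 28 (mod 53).
Mod 67: 1720 ≡ 45; by Fermat, exponent reduces to 84 mod 66 = 18; 45^18 ≡ 14 (mod 67).
Combine by CRT: x ≡ 28 (mod 53), x ≡ 14 (mod 67) ⇒ x ≡ 81 (mod 3551).

81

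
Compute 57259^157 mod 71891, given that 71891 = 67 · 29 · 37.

Mod 67: 57259 ≡ 41; by Fermat, exponent reduces to 157 mod 66 = 25; 41^25 ≡ 32 (mod 67).
Mod 29: 57259 ≡ 13; by Fermat, exponent reduces to 157 mod 28 = 17; 13^17 ≡ 22 (mod 29).
Mod 37: 57259 ≡ 20; by Fermat, exponent reduces to 157 mod 36 = 13; 20^13 ≡ 2 (mod 37).
Combine by CRT: x ≡ 32 (mod 67), x ≡ 22 (mod 29), x ≡ 2 (mod 37) ⇒ x ≡ 4923 (mod 71891).

4923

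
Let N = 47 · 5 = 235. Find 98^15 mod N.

Mod 47: 98 ≡ 4; 4^15 ≡ 34 (mod 47).
Mod 5: 98 ≡ 3; by Fermat, exponent reduces to 15 mod 4 = 3; 3^3 ≡ 2 (mod 5).
Combine by CRT: x ≡ 34 (mod 47), x ≡ 2 (mod 5) ⇒ x ≡ 222 (mod 235).

222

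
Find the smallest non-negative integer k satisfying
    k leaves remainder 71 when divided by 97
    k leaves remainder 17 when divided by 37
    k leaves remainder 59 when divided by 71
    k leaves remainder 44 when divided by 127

The moduli are pairwise coprime; N = 97·37·71·127 = 32362013.
N/97 = 333629; 333629 ≡ 46 (mod 97); 46·19 ≡ 1, so inverse 19.
N/37 = 874649; 874649 ≡ 6 (mod 37); 6·31 ≡ 1, so inverse 31.
N/71 = 455803; 455803 ≡ 54 (mod 71); 54·25 ≡ 1, so inverse 25.
N/127 = 254819; 254819 ≡ 57 (mod 127); 57·78 ≡ 1, so inverse 78.
k ≡ 71·333629·19 + 17·874649·31 + 59·455803·25 + 44·254819·78 = 2457853777.
2457853777 mod 32362013 = 30702802.

30702802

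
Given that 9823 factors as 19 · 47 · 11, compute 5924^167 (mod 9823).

Mod 19: 5924 ≡ 15; by Fermat, exponent reduces to 167 mod 18 = 5; 15^5 ≡ 2 (mod 19).
Mod 47: 5924 ≡ 2; by Fermat, exponent reduces to 167 mod 46 = 29; 2^29 ≡ 17 (mod 47).
Mod 11: 5924 ≡ 6; by Fermat, exponent reduces to 167 mod 10 = 7; 6^7 ≡ 8 (mod 11).
Combine by CRT: x ≡ 2 (mod 19), x ≡ 17 (mod 47), x ≡ 8 (mod 11) ⇒ x ≡ 1427 (mod 9823).

1427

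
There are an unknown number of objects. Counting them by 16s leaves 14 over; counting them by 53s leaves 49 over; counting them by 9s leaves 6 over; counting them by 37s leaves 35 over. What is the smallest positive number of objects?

24270

From N ≡ 14 (mod 16) write N = 14 + 16t. Substituting into N ≡ 49 (mod 53) gives 16t ≡ 35 (mod 53), and since 16⁻¹ ≡ 10 (mod 53), t ≡ 32. Hence N ≡ 14 + 16·32 = 526 (mod 848).
From N ≡ 526 (mod 848) write N = 526 + 848t. Substituting into N ≡ 6 (mod 9) gives 848t ≡ 2 (mod 9), and since 2⁻¹ ≡ 5 (mod 9), t ≡ 1. Hence N ≡ 526 + 848·1 = 1374 (mod 7632).
From N ≡ 1374 (mod 7632) write N = 1374 + 7632t. Substituting into N ≡ 35 (mod 37) gives 7632t ≡ 30 (mod 37), and since 10⁻¹ ≡ 26 (mod 37), t ≡ 3. Hence N ≡ 1374 + 7632·3 = 24270 (mod 282384).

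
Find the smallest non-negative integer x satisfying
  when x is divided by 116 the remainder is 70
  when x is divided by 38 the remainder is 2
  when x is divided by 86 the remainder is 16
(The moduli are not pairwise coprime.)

77674

Combine the congruences pairwise.
gcd(116, 38) = 2 and 2 | (2 − 70), so the pair is consistent; merging gives x ≡ 534 (mod 2204), where 2204 = lcm(116, 38).
gcd(2204, 86) = 2 and 2 | (16 − 534), so the pair is consistent; merging gives x ≡ 77674 (mod 94772), where 94772 = lcm(2204, 86).
The solution is unique modulo lcm(116, 38, 86) = 94772.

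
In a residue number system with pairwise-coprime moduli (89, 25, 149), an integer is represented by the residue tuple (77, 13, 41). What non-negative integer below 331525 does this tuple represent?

The moduli are pairwise coprime; N = 89·25·149 = 331525.
N/89 = 3725; 3725 ≡ 76 (mod 89); 76·41 ≡ 1, so inverse 41.
N/25 = 13261; 13261 ≡ 11 (mod 25); 11·16 ≡ 1, so inverse 16.
N/149 = 2225; 2225 ≡ 139 (mod 149); 139·134 ≡ 1, so inverse 134.
x ≡ 77·3725·41 + 13·13261·16 + 41·2225·134 = 26742263.
26742263 mod 331525 = 220263.

220263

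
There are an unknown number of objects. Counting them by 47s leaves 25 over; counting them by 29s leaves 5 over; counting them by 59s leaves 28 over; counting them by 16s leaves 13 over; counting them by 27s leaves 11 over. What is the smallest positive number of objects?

The moduli are pairwise coprime; M = 47·29·59·16·27 = 34740144.
M/47 = 739152; 739152 ≡ 30 (mod 47); 30·11 ≡ 1, so inverse 11.
M/29 = 1197936; 1197936 ≡ 4 (mod 29); 4·22 ≡ 1, so inverse 22.
M/59 = 588816; 588816 ≡ 55 (mod 59); 55·44 ≡ 1, so inverse 44.
M/16 = 2171259; 2171259 ≡ 11 (mod 16); 11·3 ≡ 1, so inverse 3.
M/27 = 1286672; 1286672 ≡ 14 (mod 27); 14·2 ≡ 1, so inverse 2.
N ≡ 25·739152·11 + 5·1197936·22 + 28·588816·44 + 13·2171259·3 + 11·1286672·2 = 1173446957.
1173446957 mod 34740144 = 27022205.

27022205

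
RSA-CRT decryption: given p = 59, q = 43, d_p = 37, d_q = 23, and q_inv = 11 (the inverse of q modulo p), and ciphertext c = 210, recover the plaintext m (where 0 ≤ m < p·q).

326

m₁ = c^(d_p) mod p: c ≡ 33 (mod 59), and 33^37 mod 59 = 31.
m₂ = c^(d_q) mod q: c ≡ 38 (mod 43), and 38^23 mod 43 = 25.
h = q_inv·(m₁ − m₂) mod p = 11·(31 − 25) mod 59 = 7.
m = m₂ + h·q = 25 + 7·43 = 326.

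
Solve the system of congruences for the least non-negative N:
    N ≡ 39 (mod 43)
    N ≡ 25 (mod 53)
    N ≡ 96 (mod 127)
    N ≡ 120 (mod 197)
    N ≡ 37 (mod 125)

1973917662

Combine the congruences pairwise.
From N ≡ 39 (mod 43) write N = 39 + 43t. Substituting into N ≡ 25 (mod 53) gives 43t ≡ 39 (mod 53), and since 43⁻¹ ≡ 37 (mod 53), t ≡ 12. Hence N ≡ 39 + 43·12 = 555 (mod 2279).
From N ≡ 555 (mod 2279) write N = 555 + 2279t. Substituting into N ≡ 96 (mod 127) gives 2279t ≡ 49 (mod 127), and since 120⁻¹ ≡ 18 (mod 127), t ≡ 120. Hence N ≡ 555 + 2279·120 = 274035 (mod 289433).
From N ≡ 274035 (mod 289433) write N = 274035 + 289433t. Substituting into N ≡ 120 (mod 197) gives 289433t ≡ 112 (mod 197), and since 40⁻¹ ≡ 133 (mod 197), t ≡ 121. Hence N ≡ 274035 + 289433·121 = 35295428 (mod 57018301).
From N ≡ 35295428 (mod 57018301) write N = 35295428 + 57018301t. Substituting into N ≡ 37 (mod 125) gives 57018301t ≡ 109 (mod 125), and since 51⁻¹ ≡ 76 (mod 125), t ≡ 34. Hence N ≡ 35295428 + 57018301·34 = 1973917662 (mod 7127287625).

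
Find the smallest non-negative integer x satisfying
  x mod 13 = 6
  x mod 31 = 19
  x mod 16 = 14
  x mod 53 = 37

Combine the congruences pairwise.
From x ≡ 6 (mod 13) write x = 6 + 13t. Substituting into x ≡ 19 (mod 31) gives 13t ≡ 13 (mod 31), and since 13⁻¹ ≡ 12 (mod 31), t ≡ 1. Hence x ≡ 6 + 13·1 = 19 (mod 403).
From x ≡ 19 (mod 403) write x = 19 + 403t. Substituting into x ≡ 14 (mod 16) gives 403t ≡ 11 (mod 16), and since 3⁻¹ ≡ 11 (mod 16), t ≡ 9. Hence x ≡ 19 + 403·9 = 3646 (mod 6448).
From x ≡ 3646 (mod 6448) write x = 3646 + 6448t. Substituting into x ≡ 37 (mod 53) gives 6448t ≡ 48 (mod 53), and since 35⁻¹ ≡ 50 (mod 53), t ≡ 15. Hence x ≡ 3646 + 6448·15 = 100366 (mod 341744).

100366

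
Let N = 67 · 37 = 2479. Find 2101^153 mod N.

Mod 67: 2101 ≡ 24; by Fermat, exponent reduces to 153 mod 66 = 21; 24^21 ≡ 14 (mod 67).
Mod 37: 2101 ≡ 29; by Fermat, exponent reduces to 153 mod 36 = 9; 29^9 ≡ 31 (mod 37).
Combine by CRT: x ≡ 14 (mod 67), x ≡ 31 (mod 37) ⇒ x ≡ 1622 (mod 2479).

1622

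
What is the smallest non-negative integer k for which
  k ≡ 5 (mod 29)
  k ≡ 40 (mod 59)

Combine the congruences pairwise.
From k ≡ 5 (mod 29) write k = 5 + 29t. Substituting into k ≡ 40 (mod 59) gives 29t ≡ 35 (mod 59), and since 29⁻¹ ≡ 57 (mod 59), t ≡ 48. Hence k ≡ 5 + 29·48 = 1397 (mod 1711).

1397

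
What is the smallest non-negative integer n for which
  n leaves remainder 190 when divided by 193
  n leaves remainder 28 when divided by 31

5980

From n ≡ 190 (mod 193) write n = 190 + 193t. Substituting into n ≡ 28 (mod 31) gives 193t ≡ 24 (mod 31), and since 7⁻¹ ≡ 9 (mod 31), t ≡ 30. Hence n ≡ 190 + 193·30 = 5980 (mod 5983).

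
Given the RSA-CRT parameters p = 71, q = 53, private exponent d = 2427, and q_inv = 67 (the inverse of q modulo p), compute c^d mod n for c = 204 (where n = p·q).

d_p = d mod (p−1) = 2427 mod 70 = 47; d_q = d mod (q−1) = 35.
m₁ = c^(d_p) mod p: c ≡ 62 (mod 71), and 62^47 mod 71 = 35.
m₂ = c^(d_q) mod q: c ≡ 45 (mod 53), and 45^35 mod 53 = 51.
h = q_inv·(m₁ − m₂) mod p = 67·(35 − 51) mod 71 = 64.
m = m₂ + h·q = 51 + 64·53 = 3443.

3443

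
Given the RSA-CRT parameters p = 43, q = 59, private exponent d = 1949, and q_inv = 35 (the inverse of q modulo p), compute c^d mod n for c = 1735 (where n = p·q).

384

d_p = d mod (p−1) = 1949 mod 42 = 17; d_q = d mod (q−1) = 35.
m₁ = c^(d_p) mod p: c ≡ 15 (mod 43), and 15^17 mod 43 = 40.
m₂ = c^(d_q) mod q: c ≡ 24 (mod 59), and 24^35 mod 59 = 30.
h = q_inv·(m₁ − m₂) mod p = 35·(40 − 30) mod 43 = 6.
m = m₂ + h·q = 30 + 6·59 = 384.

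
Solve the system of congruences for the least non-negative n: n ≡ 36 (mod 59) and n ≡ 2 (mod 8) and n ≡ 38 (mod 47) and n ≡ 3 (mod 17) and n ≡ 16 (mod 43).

Combine the congruences pairwise.
From n ≡ 36 (mod 59) write n = 36 + 59t. Substituting into n ≡ 2 (mod 8) gives 59t ≡ 6 (mod 8), and since 3⁻¹ ≡ 3 (mod 8), t ≡ 2. Hence n ≡ 36 + 59·2 = 154 (mod 472).
From n ≡ 154 (mod 472) write n = 154 + 472t. Substituting into n ≡ 38 (mod 47) gives 472t ≡ 25 (mod 47), and since 2⁻¹ ≡ 24 (mod 47), t ≡ 36. Hence n ≡ 154 + 472·36 = 17146 (mod 22184).
From n ≡ 17146 (mod 22184) write n = 17146 + 22184t. Substituting into n ≡ 3 (mod 17) gives 22184t ≡ 10 (mod 17), and since 16⁻¹ ≡ 16 (mod 17), t ≡ 7. Hence n ≡ 17146 + 22184·7 = 172434 (mod 377128).
From n ≡ 172434 (mod 377128) write n = 172434 + 377128t. Substituting into n ≡ 16 (mod 43) gives 377128t ≡ 12 (mod 43), and since 18⁻¹ ≡ 12 (mod 43), t ≡ 15. Hence n ≡ 172434 + 377128·15 = 5829354 (mod 16216504).

5829354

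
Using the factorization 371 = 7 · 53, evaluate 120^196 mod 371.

Mod 7: 120 ≡ 1; by Fermat, exponent reduces to 196 mod 6 = 4; 1^4 ≡ 1 (mod 7).
Mod 53: 120 ≡ 14; by Fermat, exponent reduces to 196 mod 52 = 40; 14^40 ≡ 49 (mod 53).
Combine by CRT: x ≡ 1 (mod 7), x ≡ 49 (mod 53) ⇒ x ≡ 155 (mod 371).

155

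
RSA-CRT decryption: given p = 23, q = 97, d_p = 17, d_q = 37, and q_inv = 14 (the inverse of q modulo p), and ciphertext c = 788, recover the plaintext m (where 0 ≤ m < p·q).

m₁ = c^(d_p) mod p: c ≡ 6 (mod 23), and 6^17 mod 23 = 12.
m₂ = c^(d_q) mod q: c ≡ 12 (mod 97), and 12^37 mod 97 = 27.
h = q_inv·(m₁ − m₂) mod p = 14·(12 − 27) mod 23 = 20.
m = m₂ + h·q = 27 + 20·97 = 1967.

1967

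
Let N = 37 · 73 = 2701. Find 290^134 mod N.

110

Mod 37: 290 ≡ 31; by Fermat, exponent reduces to 134 mod 36 = 26; 31^26 ≡ 36 (mod 37).
Mod 73: 290 ≡ 71; by Fermat, exponent reduces to 134 mod 72 = 62; 71^62 ≡ 37 (mod 73).
Combine by CRT: x ≡ 36 (mod 37), x ≡ 37 (mod 73) ⇒ x ≡ 110 (mod 2701).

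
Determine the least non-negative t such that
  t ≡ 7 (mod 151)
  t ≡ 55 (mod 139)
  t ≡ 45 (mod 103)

987094

The moduli are pairwise coprime; N = 151·139·103 = 2161867.
N/151 = 14317; 14317 ≡ 123 (mod 151); 123·124 ≡ 1, so inverse 124.
N/139 = 15553; 15553 ≡ 124 (mod 139); 124·37 ≡ 1, so inverse 37.
N/103 = 20989; 20989 ≡ 80 (mod 103); 80·94 ≡ 1, so inverse 94.
t ≡ 7·14317·124 + 55·15553·37 + 45·20989·94 = 132860981.
132860981 mod 2161867 = 987094.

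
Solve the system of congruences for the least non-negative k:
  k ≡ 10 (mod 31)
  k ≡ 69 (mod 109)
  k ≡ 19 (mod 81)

44650

The moduli are pairwise coprime; N = 31·109·81 = 273699.
N/31 = 8829; 8829 ≡ 25 (mod 31); 25·5 ≡ 1, so inverse 5.
N/109 = 2511; 2511 ≡ 4 (mod 109); 4·82 ≡ 1, so inverse 82.
N/81 = 3379; 3379 ≡ 58 (mod 81); 58·7 ≡ 1, so inverse 7.
k ≡ 10·8829·5 + 69·2511·82 + 19·3379·7 = 15098095.
15098095 mod 273699 = 44650.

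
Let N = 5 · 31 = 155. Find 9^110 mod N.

56

Mod 5: 9 ≡ 4; by Fermat, exponent reduces to 110 mod 4 = 2; 4^2 ≡ 1 (mod 5).
Mod 31: 9 ≡ 9; by Fermat, exponent reduces to 110 mod 30 = 20; 9^20 ≡ 25 (mod 31).
Combine by CRT: x ≡ 1 (mod 5), x ≡ 25 (mod 31) ⇒ x ≡ 56 (mod 155).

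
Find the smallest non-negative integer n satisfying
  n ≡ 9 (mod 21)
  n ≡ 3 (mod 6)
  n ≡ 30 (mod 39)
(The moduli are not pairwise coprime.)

303

gcd(21, 6) = 3 and 3 | (3 − 9), so the pair is consistent; merging gives n ≡ 9 (mod 42), where 42 = lcm(21, 6).
gcd(42, 39) = 3 and 3 | (30 − 9), so the pair is consistent; merging gives n ≡ 303 (mod 546), where 546 = lcm(42, 39).
The solution is unique modulo lcm(21, 6, 39) = 546.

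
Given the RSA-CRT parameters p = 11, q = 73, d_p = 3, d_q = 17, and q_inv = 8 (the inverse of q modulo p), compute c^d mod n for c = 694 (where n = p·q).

m₁ = c^(d_p) mod p: c ≡ 1 (mod 11), and 1^3 mod 11 = 1.
m₂ = c^(d_q) mod q: c ≡ 37 (mod 73), and 37^17 mod 73 = 2.
h = q_inv·(m₁ − m₂) mod p = 8·(1 − 2) mod 11 = 3.
m = m₂ + h·q = 2 + 3·73 = 221.

221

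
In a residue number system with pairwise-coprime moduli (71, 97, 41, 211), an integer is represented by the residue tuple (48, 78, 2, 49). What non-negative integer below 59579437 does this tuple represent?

29205614

The moduli are pairwise coprime; N = 71·97·41·211 = 59579437.
N/71 = 839147; 839147 ≡ 69 (mod 71); 69·35 ≡ 1, so inverse 35.
N/97 = 614221; 614221 ≡ 17 (mod 97); 17·40 ≡ 1, so inverse 40.
N/41 = 1453157; 1453157 ≡ 35 (mod 41); 35·34 ≡ 1, so inverse 34.
N/211 = 282367; 282367 ≡ 49 (mod 211); 49·56 ≡ 1, so inverse 56.
x ≡ 48·839147·35 + 78·614221·40 + 2·1453157·34 + 49·282367·56 = 4199766204.
4199766204 mod 59579437 = 29205614.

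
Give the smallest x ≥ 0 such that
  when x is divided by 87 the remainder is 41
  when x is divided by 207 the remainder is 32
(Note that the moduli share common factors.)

gcd(87, 207) = 3 and 3 | (32 − 41), so the pair is consistent; merging gives x ≡ 5000 (mod 6003), where 6003 = lcm(87, 207).
The solution is unique modulo lcm(87, 207) = 6003.

5000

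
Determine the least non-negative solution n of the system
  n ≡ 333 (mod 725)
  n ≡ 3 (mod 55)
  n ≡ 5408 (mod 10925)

1906358

gcd(725, 55) = 5 and 5 | (3 − 333), so the pair is consistent; merging gives n ≡ 333 (mod 7975), where 7975 = lcm(725, 55).
gcd(7975, 10925) = 25 and 25 | (5408 − 333), so the pair is consistent; merging gives n ≡ 1906358 (mod 3485075), where 3485075 = lcm(7975, 10925).
The solution is unique modulo lcm(725, 55, 10925) = 3485075.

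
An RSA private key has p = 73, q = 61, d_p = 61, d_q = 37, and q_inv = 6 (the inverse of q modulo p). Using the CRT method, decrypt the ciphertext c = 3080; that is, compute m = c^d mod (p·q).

783

m₁ = c^(d_p) mod p: c ≡ 14 (mod 73), and 14^61 mod 73 = 53.
m₂ = c^(d_q) mod q: c ≡ 30 (mod 61), and 30^37 mod 61 = 51.
h = q_inv·(m₁ − m₂) mod p = 6·(53 − 51) mod 73 = 12.
m = m₂ + h·q = 51 + 12·61 = 783.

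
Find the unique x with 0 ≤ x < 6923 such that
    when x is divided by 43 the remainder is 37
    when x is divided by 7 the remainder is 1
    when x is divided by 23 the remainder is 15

The moduli are pairwise coprime; N = 43·7·23 = 6923.
N/43 = 161; 161 ≡ 32 (mod 43); 32·39 ≡ 1, so inverse 39.
N/7 = 989; 989 ≡ 2 (mod 7); 2·4 ≡ 1, so inverse 4.
N/23 = 301; 301 ≡ 2 (mod 23); 2·12 ≡ 1, so inverse 12.
x ≡ 37·161·39 + 1·989·4 + 15·301·12 = 290459.
290459 mod 6923 = 6616.

6616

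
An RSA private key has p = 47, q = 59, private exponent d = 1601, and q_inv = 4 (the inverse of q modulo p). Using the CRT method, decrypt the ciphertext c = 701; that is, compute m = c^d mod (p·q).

d_p = d mod (p−1) = 1601 mod 46 = 37; d_q = d mod (q−1) = 35.
m₁ = c^(d_p) mod p: c ≡ 43 (mod 47), and 43^37 mod 47 = 15.
m₂ = c^(d_q) mod q: c ≡ 52 (mod 59), and 52^35 mod 59 = 56.
h = q_inv·(m₁ − m₂) mod p = 4·(15 − 56) mod 47 = 24.
m = m₂ + h·q = 56 + 24·59 = 1472.

1472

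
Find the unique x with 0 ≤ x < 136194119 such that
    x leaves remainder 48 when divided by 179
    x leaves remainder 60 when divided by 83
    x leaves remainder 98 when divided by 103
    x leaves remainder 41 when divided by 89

88527362

From x ≡ 48 (mod 179) write x = 48 + 179t. Substituting into x ≡ 60 (mod 83) gives 179t ≡ 12 (mod 83), and since 13⁻¹ ≡ 32 (mod 83), t ≡ 52. Hence x ≡ 48 + 179·52 = 9356 (mod 14857).
From x ≡ 9356 (mod 14857) write x = 9356 + 14857t. Substituting into x ≡ 98 (mod 103) gives 14857t ≡ 12 (mod 103), and since 25⁻¹ ≡ 33 (mod 103), t ≡ 87. Hence x ≡ 9356 + 14857·87 = 1301915 (mod 1530271).
From x ≡ 1301915 (mod 1530271) write x = 1301915 + 1530271t. Substituting into x ≡ 41 (mod 89) gives 1530271t ≡ 18 (mod 89), and since 5⁻¹ ≡ 18 (mod 89), t ≡ 57. Hence x ≡ 1301915 + 1530271·57 = 88527362 (mod 136194119).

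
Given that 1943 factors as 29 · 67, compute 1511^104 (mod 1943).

Mod 29: 1511 ≡ 3; by Fermat, exponent reduces to 104 mod 28 = 20; 3^20 ≡ 25 (mod 29).
Mod 67: 1511 ≡ 37; by Fermat, exponent reduces to 104 mod 66 = 38; 37^38 ≡ 29 (mod 67).
Combine by CRT: x ≡ 25 (mod 29), x ≡ 29 (mod 67) ⇒ x ≡ 431 (mod 1943).

431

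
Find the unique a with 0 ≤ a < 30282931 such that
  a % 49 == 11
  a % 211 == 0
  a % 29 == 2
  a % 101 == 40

24866139

The moduli are pairwise coprime; N = 49·211·29·101 = 30282931.
N/49 = 618019; 618019 ≡ 31 (mod 49); 31·19 ≡ 1, so inverse 19.
N/211 = 143521; 143521 ≡ 41 (mod 211); 41·175 ≡ 1, so inverse 175.
N/29 = 1044239; 1044239 ≡ 7 (mod 29); 7·25 ≡ 1, so inverse 25.
N/101 = 299831; 299831 ≡ 63 (mod 101); 63·93 ≡ 1, so inverse 93.
a ≡ 11·618019·19 + 0·143521·175 + 2·1044239·25 + 40·299831·93 = 1296749241.
1296749241 mod 30282931 = 24866139.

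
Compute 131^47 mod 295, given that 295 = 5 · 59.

Mod 5: 131 ≡ 1; by Fermat, exponent reduces to 47 mod 4 = 3; 1^3 ≡ 1 (mod 5).
Mod 59: 131 ≡ 13; 13^47 ≡ 44 (mod 59).
Combine by CRT: x ≡ 1 (mod 5), x ≡ 44 (mod 59) ⇒ x ≡ 221 (mod 295).

221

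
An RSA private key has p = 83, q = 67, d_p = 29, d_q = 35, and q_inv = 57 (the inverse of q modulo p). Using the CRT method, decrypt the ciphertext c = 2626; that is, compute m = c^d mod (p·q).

3114

m₁ = c^(d_p) mod p: c ≡ 53 (mod 83), and 53^29 mod 83 = 43.
m₂ = c^(d_q) mod q: c ≡ 13 (mod 67), and 13^35 mod 67 = 32.
h = q_inv·(m₁ − m₂) mod p = 57·(43 − 32) mod 83 = 46.
m = m₂ + h·q = 32 + 46·67 = 3114.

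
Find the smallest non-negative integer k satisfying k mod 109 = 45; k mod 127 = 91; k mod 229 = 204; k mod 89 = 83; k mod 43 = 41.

Combine the congruences pairwise.
From k ≡ 45 (mod 109) write k = 45 + 109t. Substituting into k ≡ 91 (mod 127) gives 109t ≡ 46 (mod 127), and since 109⁻¹ ≡ 7 (mod 127), t ≡ 68. Hence k ≡ 45 + 109·68 = 7457 (mod 13843).
From k ≡ 7457 (mod 13843) write k = 7457 + 13843t. Substituting into k ≡ 204 (mod 229) gives 13843t ≡ 75 (mod 229), and since 103⁻¹ ≡ 209 (mod 229), t ≡ 103. Hence k ≡ 7457 + 13843·103 = 1433286 (mod 3170047).
From k ≡ 1433286 (mod 3170047) write k = 1433286 + 3170047t. Substituting into k ≡ 83 (mod 89) gives 3170047t ≡ 53 (mod 89), and since 45⁻¹ ≡ 2 (mod 89), t ≡ 17. Hence k ≡ 1433286 + 3170047·17 = 55324085 (mod 282134183).
From k ≡ 55324085 (mod 282134183) write k = 55324085 + 282134183t. Substituting into k ≡ 41 (mod 43) gives 282134183t ≡ 14 (mod 43), and since 3⁻¹ ≡ 29 (mod 43), t ≡ 19. Hence k ≡ 55324085 + 282134183·19 = 5415873562 (mod 12131769869).

5415873562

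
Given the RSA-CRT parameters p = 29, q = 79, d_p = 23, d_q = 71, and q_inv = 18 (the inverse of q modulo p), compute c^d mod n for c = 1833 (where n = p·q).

m₁ = c^(d_p) mod p: c ≡ 6 (mod 29), and 6^23 mod 29 = 22.
m₂ = c^(d_q) mod q: c ≡ 16 (mod 79), and 16^71 mod 79 = 73.
h = q_inv·(m₁ − m₂) mod p = 18·(22 − 73) mod 29 = 10.
m = m₂ + h·q = 73 + 10·79 = 863.

863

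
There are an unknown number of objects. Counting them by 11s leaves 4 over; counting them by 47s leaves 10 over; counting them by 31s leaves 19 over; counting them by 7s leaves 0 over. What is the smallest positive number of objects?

79534

The moduli are pairwise coprime; M = 11·47·31·7 = 112189.
M/11 = 10199; 10199 ≡ 2 (mod 11); 2·6 ≡ 1, so inverse 6.
M/47 = 2387; 2387 ≡ 37 (mod 47); 37·14 ≡ 1, so inverse 14.
M/31 = 3619; 3619 ≡ 23 (mod 31); 23·27 ≡ 1, so inverse 27.
M/7 = 16027; 16027 ≡ 4 (mod 7); 4·2 ≡ 1, so inverse 2.
N ≡ 4·10199·6 + 10·2387·14 + 19·3619·27 + 0·16027·2 = 2435503.
2435503 mod 112189 = 79534.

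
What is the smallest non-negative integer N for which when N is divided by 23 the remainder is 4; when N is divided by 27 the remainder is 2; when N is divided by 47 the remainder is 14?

27650

The moduli are pairwise coprime; M = 23·27·47 = 29187.
M/23 = 1269; 1269 ≡ 4 (mod 23); 4·6 ≡ 1, so inverse 6.
M/27 = 1081; 1081 ≡ 1 (mod 27), inverse 1.
M/47 = 621; 621 ≡ 10 (mod 47); 10·33 ≡ 1, so inverse 33.
N ≡ 4·1269·6 + 2·1081·1 + 14·621·33 = 319520.
319520 mod 29187 = 27650.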